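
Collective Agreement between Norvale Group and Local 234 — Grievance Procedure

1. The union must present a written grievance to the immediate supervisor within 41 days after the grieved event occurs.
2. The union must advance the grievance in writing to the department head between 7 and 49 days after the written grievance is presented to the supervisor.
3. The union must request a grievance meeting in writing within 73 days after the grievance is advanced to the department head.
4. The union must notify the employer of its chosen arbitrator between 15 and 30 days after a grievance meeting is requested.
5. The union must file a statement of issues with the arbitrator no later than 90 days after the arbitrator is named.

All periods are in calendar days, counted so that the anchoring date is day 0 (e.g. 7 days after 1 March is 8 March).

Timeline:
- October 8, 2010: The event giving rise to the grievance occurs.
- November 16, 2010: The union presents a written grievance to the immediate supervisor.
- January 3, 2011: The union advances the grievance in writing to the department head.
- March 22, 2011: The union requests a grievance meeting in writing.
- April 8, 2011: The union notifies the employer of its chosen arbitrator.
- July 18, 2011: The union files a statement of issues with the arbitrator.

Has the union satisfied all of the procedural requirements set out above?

No

Step 1: 41 days after October 8, 2010 (when the grieved event occurs) is November 18, 2010; completed November 16, 2010, before the deadline.
Step 2: the window is 7–49 days after November 16, 2010 (when the written grievance is presented to the supervisor), so November 23, 2010 through January 4, 2011; done January 3, 2011 — within the window.
Step 3: 73 days after January 3, 2011 (when the grievance is advanced to the department head) is March 17, 2011; done March 22, 2011 — 5 days late.
The procedure was therefore not followed at step 3.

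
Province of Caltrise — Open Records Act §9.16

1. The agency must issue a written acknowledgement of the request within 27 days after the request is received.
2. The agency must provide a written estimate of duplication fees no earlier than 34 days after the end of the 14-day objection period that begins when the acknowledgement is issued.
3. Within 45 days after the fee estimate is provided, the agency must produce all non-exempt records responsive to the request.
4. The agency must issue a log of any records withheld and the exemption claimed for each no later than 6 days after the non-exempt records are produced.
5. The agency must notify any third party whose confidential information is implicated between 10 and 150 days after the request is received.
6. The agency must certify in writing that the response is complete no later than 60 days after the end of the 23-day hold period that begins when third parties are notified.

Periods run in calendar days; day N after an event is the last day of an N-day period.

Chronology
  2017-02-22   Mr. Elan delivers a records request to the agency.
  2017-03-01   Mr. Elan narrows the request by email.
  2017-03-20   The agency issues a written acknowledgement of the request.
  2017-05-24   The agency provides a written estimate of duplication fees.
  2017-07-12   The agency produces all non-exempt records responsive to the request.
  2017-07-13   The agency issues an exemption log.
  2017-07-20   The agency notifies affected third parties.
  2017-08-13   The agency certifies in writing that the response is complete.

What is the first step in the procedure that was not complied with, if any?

Step 1 — counting 27 days from 2017-02-22 (when the request is received) gives a deadline of 2017-03-21; 2017-03-20 is within that limit.
Step 2 — must wait 34 days from 2017-04-03 (end of the 14-day objection period, which began when the acknowledgement is issued on 2017-03-20), so not before 2017-05-07; done 2017-05-24, after the minimum wait.
Step 3 — counting 45 days from 2017-05-24 (when the fee estimate is provided) gives a deadline of 2017-07-08; 2017-07-12 misses that deadline by 4 days.
The analysis stops there.

Step 3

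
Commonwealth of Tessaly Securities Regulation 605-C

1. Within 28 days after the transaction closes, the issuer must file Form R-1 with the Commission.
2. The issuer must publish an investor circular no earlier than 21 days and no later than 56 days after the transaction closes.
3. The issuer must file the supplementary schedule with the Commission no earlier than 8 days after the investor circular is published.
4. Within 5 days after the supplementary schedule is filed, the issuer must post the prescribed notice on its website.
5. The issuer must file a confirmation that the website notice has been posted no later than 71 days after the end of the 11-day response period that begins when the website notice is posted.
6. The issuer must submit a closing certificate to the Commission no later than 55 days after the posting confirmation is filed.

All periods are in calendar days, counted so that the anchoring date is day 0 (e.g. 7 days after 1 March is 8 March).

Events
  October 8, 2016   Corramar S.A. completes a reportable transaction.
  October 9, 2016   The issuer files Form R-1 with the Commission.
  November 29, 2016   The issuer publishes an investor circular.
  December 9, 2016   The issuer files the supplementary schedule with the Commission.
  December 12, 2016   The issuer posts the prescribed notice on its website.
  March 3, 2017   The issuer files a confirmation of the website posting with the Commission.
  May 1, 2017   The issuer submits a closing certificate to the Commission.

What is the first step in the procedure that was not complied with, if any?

Step 1: 28 days after October 8, 2016 (when the transaction closes) is November 5, 2016; October 9, 2016 is within that limit.
Step 2: the window is 21–56 days after October 8, 2016 (when the transaction closes), so October 29, 2016 through December 3, 2016; done November 29, 2016 — within the window.
Step 3: the earliest permitted date is 8 days after November 29, 2016 (when the investor circular is published), i.e. December 7, 2016; done December 9, 2016, after the minimum wait.
Step 4: 5 days after December 9, 2016 (when the supplementary schedule is filed) is December 14, 2016; December 12, 2016 is within that limit.
Step 5: 71 days after December 23, 2016 (end of the 11-day response period, which began when the website notice is posted on December 12, 2016) is March 4, 2017; completed March 3, 2017, before the deadline.
Step 6: 55 days after March 3, 2017 (when the posting confirmation is filed) is April 27, 2017; May 1, 2017 misses that deadline by 4 days.

Step 6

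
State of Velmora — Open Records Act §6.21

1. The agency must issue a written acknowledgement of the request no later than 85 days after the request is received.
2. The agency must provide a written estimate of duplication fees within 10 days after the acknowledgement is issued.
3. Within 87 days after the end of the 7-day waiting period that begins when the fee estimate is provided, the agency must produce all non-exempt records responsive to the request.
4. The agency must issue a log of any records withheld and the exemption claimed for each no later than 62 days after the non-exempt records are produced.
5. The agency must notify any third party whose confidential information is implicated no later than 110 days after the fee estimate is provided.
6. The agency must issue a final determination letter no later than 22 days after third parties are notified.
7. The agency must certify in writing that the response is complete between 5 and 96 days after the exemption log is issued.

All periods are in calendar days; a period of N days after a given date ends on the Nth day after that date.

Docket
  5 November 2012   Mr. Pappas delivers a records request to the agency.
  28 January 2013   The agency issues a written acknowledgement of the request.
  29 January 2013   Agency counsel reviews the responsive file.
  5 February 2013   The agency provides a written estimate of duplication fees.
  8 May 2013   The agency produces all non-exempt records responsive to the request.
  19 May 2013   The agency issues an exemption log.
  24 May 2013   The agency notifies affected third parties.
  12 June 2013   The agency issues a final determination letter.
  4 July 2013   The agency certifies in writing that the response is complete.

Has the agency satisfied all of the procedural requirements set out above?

Yes

Step 1 — counting 85 days from 5 November 2012 (when the request is received) gives a deadline of 29 January 2013; done 28 January 2013 — timely.
Step 2 — counting 10 days from 28 January 2013 (when the acknowledgement is issued) gives a deadline of 7 February 2013; done 5 February 2013 — timely.
Step 3 — counting 87 days from 12 February 2013 (end of the 7-day waiting period, which began when the fee estimate is provided on 5 February 2013) gives a deadline of 10 May 2013; completed 8 May 2013, before the deadline.
Step 4 — counting 62 days from 8 May 2013 (when the non-exempt records are produced) gives a deadline of 9 July 2013; done 19 May 2013 — timely.
Step 5 — counting 110 days from 5 February 2013 (when the fee estimate is provided) gives a deadline of 26 May 2013; 24 May 2013 is within that limit.
Step 6 — counting 22 days from 24 May 2013 (when third parties are notified) gives a deadline of 15 June 2013; completed 12 June 2013, before the deadline.
Step 7 — 5 and 96 days from 19 May 2013 (when the exemption log is issued) are 24 May 2013 and 23 August 2013 respectively; done 4 July 2013, which is between those dates.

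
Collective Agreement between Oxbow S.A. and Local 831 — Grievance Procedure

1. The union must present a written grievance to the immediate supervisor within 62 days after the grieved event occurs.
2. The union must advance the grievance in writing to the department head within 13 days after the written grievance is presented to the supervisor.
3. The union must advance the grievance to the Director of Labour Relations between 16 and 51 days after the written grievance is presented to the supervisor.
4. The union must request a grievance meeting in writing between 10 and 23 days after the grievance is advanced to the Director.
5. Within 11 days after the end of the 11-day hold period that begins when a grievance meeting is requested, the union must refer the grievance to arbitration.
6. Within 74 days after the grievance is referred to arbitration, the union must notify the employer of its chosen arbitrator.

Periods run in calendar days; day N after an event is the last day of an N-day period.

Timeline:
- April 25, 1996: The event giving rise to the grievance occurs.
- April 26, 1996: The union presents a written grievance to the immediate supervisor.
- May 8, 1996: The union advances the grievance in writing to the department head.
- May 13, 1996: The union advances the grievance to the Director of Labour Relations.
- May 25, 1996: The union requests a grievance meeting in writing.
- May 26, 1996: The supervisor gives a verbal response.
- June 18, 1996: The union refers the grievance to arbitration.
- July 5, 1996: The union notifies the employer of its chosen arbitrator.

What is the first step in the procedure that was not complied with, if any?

(1) due by April 25, 1996 + 62 days = June 26, 1996; April 26, 1996 is within that limit.
(2) due by April 26, 1996 + 13 days = May 9, 1996; done May 8, 1996 — timely.
(3) the permitted window runs from April 26, 1996 + 16 = May 12, 1996 to April 26, 1996 + 51 = June 16, 1996; done May 13, 1996 — within the window.
(4) the permitted window runs from May 13, 1996 + 10 = May 23, 1996 to May 13, 1996 + 23 = June 5, 1996; May 25, 1996 falls inside that range.
(5) due by June 5, 1996 + 11 days = June 16, 1996; done June 18, 1996 — 2 days late.

Step 5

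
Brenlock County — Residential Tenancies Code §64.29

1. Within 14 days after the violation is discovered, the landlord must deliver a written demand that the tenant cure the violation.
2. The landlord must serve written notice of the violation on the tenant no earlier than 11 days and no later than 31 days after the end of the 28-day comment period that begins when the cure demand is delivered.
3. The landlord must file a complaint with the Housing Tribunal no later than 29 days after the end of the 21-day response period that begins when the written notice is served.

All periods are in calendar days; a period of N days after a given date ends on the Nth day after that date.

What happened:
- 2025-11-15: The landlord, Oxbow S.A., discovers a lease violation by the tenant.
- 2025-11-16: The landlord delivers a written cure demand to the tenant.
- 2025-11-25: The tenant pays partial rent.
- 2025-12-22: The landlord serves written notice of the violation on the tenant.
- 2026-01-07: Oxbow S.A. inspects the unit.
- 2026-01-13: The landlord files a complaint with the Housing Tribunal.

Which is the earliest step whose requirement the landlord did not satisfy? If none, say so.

(1) due by 2025-11-15 + 14 days = 2025-11-29; 2025-11-16 is within that limit.
(2) the permitted window runs from 2025-12-14 + 11 = 2025-12-25 to 2025-12-14 + 31 = 2026-01-14; 2025-12-22 is 3 days too early.
The analysis stops there.

Step 2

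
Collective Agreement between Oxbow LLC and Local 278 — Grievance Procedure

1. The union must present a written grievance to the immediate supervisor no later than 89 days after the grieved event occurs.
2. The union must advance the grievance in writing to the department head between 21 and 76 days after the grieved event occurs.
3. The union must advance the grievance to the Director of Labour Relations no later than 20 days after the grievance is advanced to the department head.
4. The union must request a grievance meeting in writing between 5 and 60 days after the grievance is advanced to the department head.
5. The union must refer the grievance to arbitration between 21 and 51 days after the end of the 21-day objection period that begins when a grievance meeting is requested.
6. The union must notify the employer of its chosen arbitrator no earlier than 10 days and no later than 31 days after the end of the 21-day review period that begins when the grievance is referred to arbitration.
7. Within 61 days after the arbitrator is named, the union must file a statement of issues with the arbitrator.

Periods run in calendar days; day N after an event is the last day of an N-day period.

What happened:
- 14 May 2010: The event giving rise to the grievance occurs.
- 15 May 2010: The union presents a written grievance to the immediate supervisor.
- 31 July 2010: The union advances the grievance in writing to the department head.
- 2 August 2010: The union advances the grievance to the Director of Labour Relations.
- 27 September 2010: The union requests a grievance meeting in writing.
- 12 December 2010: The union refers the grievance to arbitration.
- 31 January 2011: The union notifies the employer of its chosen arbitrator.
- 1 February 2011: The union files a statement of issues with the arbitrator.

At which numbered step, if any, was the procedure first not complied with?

Step 2

Step 1: 89 days after 14 May 2010 (when the grieved event occurs) is 11 August 2010; done 15 May 2010 — timely.
Step 2: the window is 21–76 days after 14 May 2010 (when the grieved event occurs), so 4 June 2010 through 29 July 2010; 31 July 2010 is 2 days past the end of the window.
Later steps need not be reached.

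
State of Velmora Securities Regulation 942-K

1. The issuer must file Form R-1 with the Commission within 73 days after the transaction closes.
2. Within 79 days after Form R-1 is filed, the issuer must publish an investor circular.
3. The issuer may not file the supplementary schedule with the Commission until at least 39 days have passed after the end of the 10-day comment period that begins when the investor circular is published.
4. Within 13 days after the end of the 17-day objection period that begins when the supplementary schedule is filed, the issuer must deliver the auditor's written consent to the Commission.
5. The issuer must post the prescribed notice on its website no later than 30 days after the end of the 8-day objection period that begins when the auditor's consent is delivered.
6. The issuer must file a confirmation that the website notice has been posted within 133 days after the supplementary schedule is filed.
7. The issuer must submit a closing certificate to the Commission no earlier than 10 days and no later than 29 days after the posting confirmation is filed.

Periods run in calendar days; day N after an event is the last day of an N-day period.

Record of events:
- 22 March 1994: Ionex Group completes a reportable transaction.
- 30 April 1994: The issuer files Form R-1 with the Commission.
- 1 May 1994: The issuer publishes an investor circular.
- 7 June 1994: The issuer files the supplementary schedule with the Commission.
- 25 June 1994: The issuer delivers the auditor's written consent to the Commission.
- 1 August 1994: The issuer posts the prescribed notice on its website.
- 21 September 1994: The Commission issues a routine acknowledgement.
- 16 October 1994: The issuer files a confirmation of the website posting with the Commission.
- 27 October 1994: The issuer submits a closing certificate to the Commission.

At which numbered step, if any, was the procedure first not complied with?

Step 1: 73 days after 22 March 1994 (when the transaction closes) is 3 June 1994; 30 April 1994 is within that limit.
Step 2: 79 days after 30 April 1994 (when Form R-1 is filed) is 18 July 1994; completed 1 May 1994, before the deadline.
Step 3: the earliest permitted date is 39 days after 11 May 1994 (end of the 10-day comment period, which began when the investor circular is published on 1 May 1994), i.e. 19 June 1994; acted on 7 June 1994, 12 days prematurely.

Step 3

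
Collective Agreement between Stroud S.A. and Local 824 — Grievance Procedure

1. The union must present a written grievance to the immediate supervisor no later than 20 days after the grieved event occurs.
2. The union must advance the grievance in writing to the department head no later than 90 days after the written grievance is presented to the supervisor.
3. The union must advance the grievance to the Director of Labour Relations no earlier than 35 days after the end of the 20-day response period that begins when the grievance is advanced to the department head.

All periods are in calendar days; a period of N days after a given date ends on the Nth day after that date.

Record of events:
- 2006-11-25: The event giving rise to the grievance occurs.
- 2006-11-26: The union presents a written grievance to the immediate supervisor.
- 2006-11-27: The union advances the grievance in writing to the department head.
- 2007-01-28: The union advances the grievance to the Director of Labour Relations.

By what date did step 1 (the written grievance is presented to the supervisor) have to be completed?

2006-12-15

Step 1 runs from 2006-11-25, when the grieved event occurs. 20 days after 2006-11-25 is 2006-12-15.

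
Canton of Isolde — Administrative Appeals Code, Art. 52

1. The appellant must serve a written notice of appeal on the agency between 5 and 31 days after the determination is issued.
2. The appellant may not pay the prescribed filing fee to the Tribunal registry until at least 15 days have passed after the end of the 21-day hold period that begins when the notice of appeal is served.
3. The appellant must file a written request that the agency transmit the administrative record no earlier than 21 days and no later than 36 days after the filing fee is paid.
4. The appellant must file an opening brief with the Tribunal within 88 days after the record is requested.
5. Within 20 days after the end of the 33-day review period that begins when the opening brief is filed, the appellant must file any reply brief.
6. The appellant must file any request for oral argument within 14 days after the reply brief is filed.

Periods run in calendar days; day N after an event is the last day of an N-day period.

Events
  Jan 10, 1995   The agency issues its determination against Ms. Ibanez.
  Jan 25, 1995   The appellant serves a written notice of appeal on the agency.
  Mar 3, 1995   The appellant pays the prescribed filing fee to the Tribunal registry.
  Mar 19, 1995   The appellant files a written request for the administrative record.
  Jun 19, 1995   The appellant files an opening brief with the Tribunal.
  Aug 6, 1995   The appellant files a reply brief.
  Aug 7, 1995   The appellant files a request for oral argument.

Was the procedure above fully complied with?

Step 1 — 5 and 31 days from Jan 10, 1995 (when the determination is issued) are Jan 15, 1995 and Feb 10, 1995 respectively; done Jan 25, 1995, which is between those dates.
Step 2 — must wait 15 days from Feb 15, 1995 (end of the 21-day hold period, which began when the notice of appeal is served on Jan 25, 1995), so not before Mar 2, 1995; done Mar 3, 1995, after the minimum wait.
Step 3 — 21 and 36 days from Mar 3, 1995 (when the filing fee is paid) are Mar 24, 1995 and Apr 8, 1995 respectively; done Mar 19, 1995 — 5 days before the window opened.

No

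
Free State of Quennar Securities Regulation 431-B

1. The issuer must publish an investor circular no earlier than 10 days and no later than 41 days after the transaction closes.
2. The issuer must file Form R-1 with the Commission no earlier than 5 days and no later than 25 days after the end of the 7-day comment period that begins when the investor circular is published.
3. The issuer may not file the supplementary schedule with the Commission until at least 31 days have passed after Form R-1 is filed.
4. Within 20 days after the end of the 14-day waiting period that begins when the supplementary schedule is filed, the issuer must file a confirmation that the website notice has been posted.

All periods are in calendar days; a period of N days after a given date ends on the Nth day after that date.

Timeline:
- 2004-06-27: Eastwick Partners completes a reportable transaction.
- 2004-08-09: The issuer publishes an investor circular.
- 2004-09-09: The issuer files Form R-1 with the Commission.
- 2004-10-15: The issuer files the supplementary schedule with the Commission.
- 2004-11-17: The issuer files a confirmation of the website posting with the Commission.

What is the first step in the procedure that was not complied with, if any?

(1) the permitted window runs from 2004-06-27 + 10 = 2004-07-07 to 2004-06-27 + 41 = 2004-08-07; done 2004-08-09 — 2 days after the window closed.

Step 1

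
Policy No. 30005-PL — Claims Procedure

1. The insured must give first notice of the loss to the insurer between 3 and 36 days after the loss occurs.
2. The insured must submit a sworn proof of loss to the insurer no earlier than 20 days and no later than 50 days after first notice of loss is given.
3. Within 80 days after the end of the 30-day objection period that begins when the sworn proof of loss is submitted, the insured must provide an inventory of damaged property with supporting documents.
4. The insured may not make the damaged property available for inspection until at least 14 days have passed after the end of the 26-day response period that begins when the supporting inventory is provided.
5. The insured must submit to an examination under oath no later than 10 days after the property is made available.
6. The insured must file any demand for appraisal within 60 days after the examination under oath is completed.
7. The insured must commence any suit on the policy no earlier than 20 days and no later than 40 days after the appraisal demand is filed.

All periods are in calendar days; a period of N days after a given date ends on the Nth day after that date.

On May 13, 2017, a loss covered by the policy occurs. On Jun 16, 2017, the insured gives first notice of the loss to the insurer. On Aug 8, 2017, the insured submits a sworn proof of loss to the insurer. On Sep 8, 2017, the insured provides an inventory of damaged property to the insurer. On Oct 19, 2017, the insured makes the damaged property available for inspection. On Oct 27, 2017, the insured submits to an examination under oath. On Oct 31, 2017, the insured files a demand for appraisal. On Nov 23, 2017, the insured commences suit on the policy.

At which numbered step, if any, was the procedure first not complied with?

Step 2

(1) the permitted window runs from May 13, 2017 + 3 = May 16, 2017 to May 13, 2017 + 36 = Jun 18, 2017; Jun 16, 2017 falls inside that range.
(2) the permitted window runs from Jun 16, 2017 + 20 = Jul 6, 2017 to Jun 16, 2017 + 50 = Aug 5, 2017; Aug 8, 2017 is 3 days past the end of the window.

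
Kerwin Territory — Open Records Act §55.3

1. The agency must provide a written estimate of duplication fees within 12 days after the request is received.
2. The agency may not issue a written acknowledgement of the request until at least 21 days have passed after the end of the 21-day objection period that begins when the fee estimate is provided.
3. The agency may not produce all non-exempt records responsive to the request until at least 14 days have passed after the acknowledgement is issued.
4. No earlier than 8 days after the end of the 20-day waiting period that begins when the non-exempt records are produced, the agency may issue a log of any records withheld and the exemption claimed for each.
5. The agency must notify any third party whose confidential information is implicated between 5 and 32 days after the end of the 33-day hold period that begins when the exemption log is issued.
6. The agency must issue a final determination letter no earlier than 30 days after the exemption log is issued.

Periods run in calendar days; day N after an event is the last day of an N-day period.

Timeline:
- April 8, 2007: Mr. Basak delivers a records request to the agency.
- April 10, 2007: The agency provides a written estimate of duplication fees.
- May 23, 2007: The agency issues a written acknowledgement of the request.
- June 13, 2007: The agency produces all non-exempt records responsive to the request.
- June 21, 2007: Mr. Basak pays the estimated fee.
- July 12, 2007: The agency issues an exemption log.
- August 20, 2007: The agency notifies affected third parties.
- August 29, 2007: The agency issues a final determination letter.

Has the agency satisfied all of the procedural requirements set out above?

Yes

Step 1 — counting 12 days from April 8, 2007 (when the request is received) gives a deadline of April 20, 2007; completed April 10, 2007, before the deadline.
Step 2 — must wait 21 days from May 1, 2007 (end of the 21-day objection period, which began when the fee estimate is provided on April 10, 2007), so not before May 22, 2007; May 23, 2007 is on or after that date.
Step 3 — must wait 14 days from May 23, 2007 (when the acknowledgement is issued), so not before June 6, 2007; done June 13, 2007 — permitted.
Step 4 — must wait 8 days from July 3, 2007 (end of the 20-day waiting period, which began when the non-exempt records are produced on June 13, 2007), so not before July 11, 2007; done July 12, 2007 — permitted.
Step 5 — 5 and 32 days from August 14, 2007 (end of the 33-day hold period, which began when the exemption log is issued on July 12, 2007) are August 19, 2007 and September 15, 2007 respectively; done August 20, 2007, which is between those dates.
Step 6 — must wait 30 days from July 12, 2007 (when the exemption log is issued), so not before August 11, 2007; August 29, 2007 is on or after that date.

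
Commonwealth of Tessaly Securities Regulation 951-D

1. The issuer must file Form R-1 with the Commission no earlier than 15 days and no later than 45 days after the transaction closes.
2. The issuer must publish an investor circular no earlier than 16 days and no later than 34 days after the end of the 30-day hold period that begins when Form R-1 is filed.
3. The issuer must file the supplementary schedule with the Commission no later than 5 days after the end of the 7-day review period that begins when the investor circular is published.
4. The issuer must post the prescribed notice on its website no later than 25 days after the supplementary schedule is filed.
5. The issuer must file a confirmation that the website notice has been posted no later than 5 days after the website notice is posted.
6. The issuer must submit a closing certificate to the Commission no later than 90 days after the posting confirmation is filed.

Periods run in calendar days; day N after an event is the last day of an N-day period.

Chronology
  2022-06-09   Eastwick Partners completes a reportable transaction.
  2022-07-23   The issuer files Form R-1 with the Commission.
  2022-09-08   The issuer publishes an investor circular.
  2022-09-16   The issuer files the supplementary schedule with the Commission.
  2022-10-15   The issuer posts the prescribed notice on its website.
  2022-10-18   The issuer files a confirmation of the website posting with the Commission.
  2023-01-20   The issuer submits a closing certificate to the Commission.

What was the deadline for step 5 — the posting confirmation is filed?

Step 5 runs from 2022-10-15, when the website notice is posted. 5 days after 2022-10-15 is 2022-10-20.

2022-10-20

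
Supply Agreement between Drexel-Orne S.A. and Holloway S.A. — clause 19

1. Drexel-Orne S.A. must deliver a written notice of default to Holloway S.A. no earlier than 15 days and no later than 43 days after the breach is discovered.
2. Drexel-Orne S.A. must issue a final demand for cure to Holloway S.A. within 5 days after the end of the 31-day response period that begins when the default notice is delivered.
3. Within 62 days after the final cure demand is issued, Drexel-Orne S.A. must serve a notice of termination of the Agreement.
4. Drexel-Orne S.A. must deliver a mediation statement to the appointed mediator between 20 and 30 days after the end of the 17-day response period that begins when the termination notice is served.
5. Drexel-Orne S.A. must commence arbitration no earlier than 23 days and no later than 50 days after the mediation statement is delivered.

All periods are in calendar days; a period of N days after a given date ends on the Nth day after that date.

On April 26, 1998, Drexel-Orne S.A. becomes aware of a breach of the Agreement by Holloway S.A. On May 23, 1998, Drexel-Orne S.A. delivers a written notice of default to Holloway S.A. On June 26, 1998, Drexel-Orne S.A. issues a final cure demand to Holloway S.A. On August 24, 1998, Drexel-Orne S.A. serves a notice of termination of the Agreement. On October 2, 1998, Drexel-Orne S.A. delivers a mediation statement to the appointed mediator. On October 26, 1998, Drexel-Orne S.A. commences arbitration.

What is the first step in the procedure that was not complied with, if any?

Step 1 — 15 and 43 days from April 26, 1998 (when the breach is discovered) are May 11, 1998 and June 8, 1998 respectively; May 23, 1998 falls inside that range.
Step 2 — counting 5 days from June 23, 1998 (end of the 31-day response period, which began when the default notice is delivered on May 23, 1998) gives a deadline of June 28, 1998; done June 26, 1998 — timely.
Step 3 — counting 62 days from June 26, 1998 (when the final cure demand is issued) gives a deadline of August 27, 1998; done August 24, 1998 — timely.
Step 4 — 20 and 30 days from September 10, 1998 (end of the 17-day response period, which began when the termination notice is served on August 24, 1998) are September 30, 1998 and October 10, 1998 respectively; done October 2, 1998 — within the window.
Step 5 — 23 and 50 days from October 2, 1998 (when the mediation statement is delivered) are October 25, 1998 and November 21, 1998 respectively; October 26, 1998 falls inside that range.

None — every step was satisfied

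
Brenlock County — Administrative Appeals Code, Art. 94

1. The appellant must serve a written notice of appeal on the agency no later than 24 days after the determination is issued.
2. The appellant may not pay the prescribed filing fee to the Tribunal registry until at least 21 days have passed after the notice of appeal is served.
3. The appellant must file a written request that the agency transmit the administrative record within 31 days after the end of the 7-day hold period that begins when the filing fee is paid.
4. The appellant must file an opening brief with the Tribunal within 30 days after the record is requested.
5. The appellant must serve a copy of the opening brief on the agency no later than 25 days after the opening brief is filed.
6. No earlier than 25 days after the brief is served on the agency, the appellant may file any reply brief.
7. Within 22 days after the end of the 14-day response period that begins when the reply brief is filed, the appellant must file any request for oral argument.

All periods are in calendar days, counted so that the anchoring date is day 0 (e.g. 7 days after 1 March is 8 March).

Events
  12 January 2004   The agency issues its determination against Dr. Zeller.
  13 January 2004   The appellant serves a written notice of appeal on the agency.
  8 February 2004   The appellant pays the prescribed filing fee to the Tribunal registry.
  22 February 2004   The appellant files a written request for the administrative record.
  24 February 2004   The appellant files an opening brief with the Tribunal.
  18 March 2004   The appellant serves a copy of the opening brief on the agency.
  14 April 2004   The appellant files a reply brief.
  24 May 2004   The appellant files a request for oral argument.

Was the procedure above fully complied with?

No

Step 1 — counting 24 days from 12 January 2004 (when the determination is issued) gives a deadline of 5 February 2004; 13 January 2004 is within that limit.
Step 2 — must wait 21 days from 13 January 2004 (when the notice of appeal is served), so not before 3 February 2004; done 8 February 2004, after the minimum wait.
Step 3 — counting 31 days from 15 February 2004 (end of the 7-day hold period, which began when the filing fee is paid on 8 February 2004) gives a deadline of 17 March 2004; done 22 February 2004 — timely.
Step 4 — counting 30 days from 22 February 2004 (when the record is requested) gives a deadline of 23 March 2004; done 24 February 2004 — timely.
Step 5 — counting 25 days from 24 February 2004 (when the opening brief is filed) gives a deadline of 20 March 2004; completed 18 March 2004, before the deadline.
Step 6 — must wait 25 days from 18 March 2004 (when the brief is served on the agency), so not before 12 April 2004; done 14 April 2004 — permitted.
Step 7 — counting 22 days from 28 April 2004 (end of the 14-day response period, which began when the reply brief is filed on 14 April 2004) gives a deadline of 20 May 2004; 24 May 2004 misses that deadline by 4 days.
The analysis stops there.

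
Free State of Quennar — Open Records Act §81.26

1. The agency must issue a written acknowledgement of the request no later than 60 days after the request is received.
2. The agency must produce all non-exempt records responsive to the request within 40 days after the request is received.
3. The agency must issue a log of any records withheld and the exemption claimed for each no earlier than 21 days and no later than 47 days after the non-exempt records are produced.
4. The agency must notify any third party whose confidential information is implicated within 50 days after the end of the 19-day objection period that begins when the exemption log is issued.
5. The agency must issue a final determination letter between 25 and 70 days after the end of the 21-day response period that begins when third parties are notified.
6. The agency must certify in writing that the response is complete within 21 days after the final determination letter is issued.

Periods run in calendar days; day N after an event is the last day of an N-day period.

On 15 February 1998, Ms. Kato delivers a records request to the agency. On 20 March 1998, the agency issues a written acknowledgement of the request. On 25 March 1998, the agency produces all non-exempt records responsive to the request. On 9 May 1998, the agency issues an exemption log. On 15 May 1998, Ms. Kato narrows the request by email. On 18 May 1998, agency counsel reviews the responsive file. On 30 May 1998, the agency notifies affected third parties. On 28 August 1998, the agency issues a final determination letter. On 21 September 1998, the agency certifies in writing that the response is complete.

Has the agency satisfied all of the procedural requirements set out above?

(1) due by 15 February 1998 + 60 days = 16 April 1998; done 20 March 1998 — timely.
(2) due by 15 February 1998 + 40 days = 27 March 1998; completed 25 March 1998, before the deadline.
(3) the permitted window runs from 25 March 1998 + 21 = 15 April 1998 to 25 March 1998 + 47 = 11 May 1998; done 9 May 1998, which is between those dates.
(4) due by 28 May 1998 + 50 days = 17 July 1998; 30 May 1998 is within that limit.
(5) the permitted window runs from 20 June 1998 + 25 = 15 July 1998 to 20 June 1998 + 70 = 29 August 1998; done 28 August 1998 — within the window.
(6) due by 28 August 1998 + 21 days = 18 September 1998; not done until 21 September 1998, 3 days after the deadline.
The procedure was therefore not followed at step 6.

No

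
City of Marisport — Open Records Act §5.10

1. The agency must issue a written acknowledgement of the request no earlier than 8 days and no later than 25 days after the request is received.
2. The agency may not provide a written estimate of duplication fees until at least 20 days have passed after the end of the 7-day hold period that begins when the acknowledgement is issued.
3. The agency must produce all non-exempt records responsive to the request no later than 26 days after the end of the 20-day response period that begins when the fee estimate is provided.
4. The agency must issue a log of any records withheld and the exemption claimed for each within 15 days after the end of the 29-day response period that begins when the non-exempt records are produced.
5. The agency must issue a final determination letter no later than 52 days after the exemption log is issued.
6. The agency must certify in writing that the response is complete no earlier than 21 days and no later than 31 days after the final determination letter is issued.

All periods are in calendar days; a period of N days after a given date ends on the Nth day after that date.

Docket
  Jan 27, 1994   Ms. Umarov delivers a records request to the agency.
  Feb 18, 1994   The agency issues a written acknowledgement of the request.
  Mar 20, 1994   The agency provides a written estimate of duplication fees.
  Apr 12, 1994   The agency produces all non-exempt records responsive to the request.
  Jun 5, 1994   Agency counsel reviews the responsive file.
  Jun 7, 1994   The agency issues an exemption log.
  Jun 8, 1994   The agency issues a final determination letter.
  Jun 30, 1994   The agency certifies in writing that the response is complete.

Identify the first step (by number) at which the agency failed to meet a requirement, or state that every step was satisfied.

Step 4

(1) the permitted window runs from Jan 27, 1994 + 8 = Feb 4, 1994 to Jan 27, 1994 + 25 = Feb 21, 1994; Feb 18, 1994 falls inside that range.
(2) permitted from Feb 25, 1994 + 20 days = Mar 17, 1994 onward; done Mar 20, 1994 — permitted.
(3) due by Apr 9, 1994 + 26 days = May 5, 1994; Apr 12, 1994 is within that limit.
(4) due by May 11, 1994 + 15 days = May 26, 1994; not done until Jun 7, 1994, 12 days after the deadline.
The procedure was therefore not followed at step 4.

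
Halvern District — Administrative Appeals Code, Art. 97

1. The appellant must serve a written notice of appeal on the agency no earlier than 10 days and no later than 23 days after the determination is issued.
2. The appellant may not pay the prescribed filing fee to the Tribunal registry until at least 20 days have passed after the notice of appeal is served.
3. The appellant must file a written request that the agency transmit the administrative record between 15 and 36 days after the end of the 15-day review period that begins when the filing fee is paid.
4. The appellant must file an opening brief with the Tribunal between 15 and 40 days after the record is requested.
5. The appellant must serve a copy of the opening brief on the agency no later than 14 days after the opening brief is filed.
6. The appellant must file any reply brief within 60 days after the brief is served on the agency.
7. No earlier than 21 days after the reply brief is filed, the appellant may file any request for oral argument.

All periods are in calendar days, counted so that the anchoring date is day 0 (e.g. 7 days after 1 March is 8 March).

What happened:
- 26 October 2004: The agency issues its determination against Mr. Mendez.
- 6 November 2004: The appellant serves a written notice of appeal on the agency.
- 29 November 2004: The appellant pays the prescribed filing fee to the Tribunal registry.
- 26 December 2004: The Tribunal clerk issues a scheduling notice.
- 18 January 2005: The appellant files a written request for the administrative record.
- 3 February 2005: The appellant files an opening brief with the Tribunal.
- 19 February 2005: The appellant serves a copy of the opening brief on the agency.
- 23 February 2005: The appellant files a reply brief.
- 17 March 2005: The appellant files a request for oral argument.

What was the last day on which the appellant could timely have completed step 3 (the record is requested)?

19 January 2005

The filing fee is paid on 29 November 2004; the 15-day review period therefore ends 14 December 2004, and step 3 runs from that date. The window is 15–36 days after 14 December 2004; it closes on 19 January 2005.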